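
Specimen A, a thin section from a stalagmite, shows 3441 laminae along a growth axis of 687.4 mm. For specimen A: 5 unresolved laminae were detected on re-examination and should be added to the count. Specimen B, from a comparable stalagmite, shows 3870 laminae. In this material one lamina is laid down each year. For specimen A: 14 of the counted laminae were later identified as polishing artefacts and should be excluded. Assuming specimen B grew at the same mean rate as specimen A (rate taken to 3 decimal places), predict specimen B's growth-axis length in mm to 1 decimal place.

774.0 mm

Specimen A: correcting the raw count gives 3441 − 14 + 5 = 3432 true laminae.
A: Extension rate ≈ 687.4 / 3432 = 0.200 mm/year.
B's length ≈ 0.200 × 3870 = 774.0 mm.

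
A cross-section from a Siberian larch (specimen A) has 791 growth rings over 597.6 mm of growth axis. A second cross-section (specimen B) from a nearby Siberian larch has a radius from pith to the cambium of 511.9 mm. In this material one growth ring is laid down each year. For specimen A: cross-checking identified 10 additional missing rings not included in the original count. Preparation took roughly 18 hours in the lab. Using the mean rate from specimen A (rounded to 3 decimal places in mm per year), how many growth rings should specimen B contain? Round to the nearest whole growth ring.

686 growth rings

Specimen A: correcting the raw count gives 791 + 10 = 801 true growth rings.
A: Mean rate = 597.6 mm / 801 years ≈ 0.746 mm per year.
B spans 511.9 / 0.746 = 686.19 years ≈ 686 growth rings.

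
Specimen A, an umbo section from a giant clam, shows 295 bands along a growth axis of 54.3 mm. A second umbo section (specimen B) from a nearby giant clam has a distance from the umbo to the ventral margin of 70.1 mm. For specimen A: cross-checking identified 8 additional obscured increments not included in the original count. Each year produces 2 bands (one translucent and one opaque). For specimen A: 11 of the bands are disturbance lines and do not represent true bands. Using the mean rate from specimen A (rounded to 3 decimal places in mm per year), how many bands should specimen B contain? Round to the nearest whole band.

377 bands

Specimen A: correcting the raw count gives 295 − 11 + 8 = 292 true bands.
Specimen A: with 2 bands per year, 292 / 2 = 146 years.
A: 54.3 mm over 146 years gives 54.3 / 146 ≈ 0.372 mm/yr.
B spans 70.1 / 0.372 = 188.44 years; at 2 bands per year that is 188.44 × 2 ≈ 377 bands.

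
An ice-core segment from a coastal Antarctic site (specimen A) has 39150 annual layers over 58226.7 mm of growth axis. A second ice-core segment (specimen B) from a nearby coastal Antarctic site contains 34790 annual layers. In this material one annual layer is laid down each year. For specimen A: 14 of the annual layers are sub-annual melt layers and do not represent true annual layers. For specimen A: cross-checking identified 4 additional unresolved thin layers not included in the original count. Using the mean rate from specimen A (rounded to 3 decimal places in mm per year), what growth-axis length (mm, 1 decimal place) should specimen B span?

Specimen A: true annual layer count = 39150 − 14 + 4 = 39140.
A: Extension rate ≈ 58226.7 / 39140 = 1.488 mm/yr.
B's length ≈ 1.488 × 34790 = 51767.5 mm.

51767.5 mm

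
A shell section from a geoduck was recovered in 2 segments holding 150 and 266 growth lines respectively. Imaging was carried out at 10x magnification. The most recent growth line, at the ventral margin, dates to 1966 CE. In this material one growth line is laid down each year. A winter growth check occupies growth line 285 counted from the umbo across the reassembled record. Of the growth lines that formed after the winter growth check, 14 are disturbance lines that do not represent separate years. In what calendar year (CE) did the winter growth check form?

1849 CE

Total growth lines = 150 + 266 = 416.
The winter growth check sits at growth line 285 from the umbo, so 416 − 285 = 131 growth lines formed after it.
131 − 14 false = 117 true growth lines after the winter growth check.
The growth line at the ventral margin is 1966 CE, so the winter growth check dates to 1966 − 117 = 1849 CE.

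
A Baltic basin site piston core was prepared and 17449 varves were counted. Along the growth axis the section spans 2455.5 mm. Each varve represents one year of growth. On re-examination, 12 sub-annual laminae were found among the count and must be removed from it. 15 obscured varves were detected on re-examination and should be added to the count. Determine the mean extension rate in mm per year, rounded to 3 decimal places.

After corrections the count is 17449 − 12 + 15 = 17452 varves.
Extension rate ≈ 2455.5 / 17452 = 0.141 mm per year.

0.141 mm per year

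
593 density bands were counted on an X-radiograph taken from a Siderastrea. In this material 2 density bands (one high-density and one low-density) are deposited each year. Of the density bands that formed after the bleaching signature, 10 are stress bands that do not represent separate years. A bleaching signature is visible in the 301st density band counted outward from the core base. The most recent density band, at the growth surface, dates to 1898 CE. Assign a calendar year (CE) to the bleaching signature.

1757 CE

593 − 301 = 292 density bands lie beyond the bleaching signature toward the growth surface.
Removing the 10 false density bands leaves 292 − 10 = 282 true density bands beyond the bleaching signature.
Dividing by 2 density bands per year: 282 / 2 = 141 years.
The density band at the growth surface is 1898 CE, so the bleaching signature dates to 1898 − 141 = 1757 CE.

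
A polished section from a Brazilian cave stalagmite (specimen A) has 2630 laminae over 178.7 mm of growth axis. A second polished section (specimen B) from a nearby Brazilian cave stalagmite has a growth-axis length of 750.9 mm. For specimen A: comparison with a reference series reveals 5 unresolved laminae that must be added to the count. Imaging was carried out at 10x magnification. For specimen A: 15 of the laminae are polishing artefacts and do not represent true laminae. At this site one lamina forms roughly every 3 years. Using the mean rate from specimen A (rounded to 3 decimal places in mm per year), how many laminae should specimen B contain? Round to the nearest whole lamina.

10883 laminae

Specimen A: after corrections the count is 2630 − 15 + 5 = 2620 laminae.
Specimen A: 2620 laminae at 3 years each span 2620 × 3 = 7860 years.
A: Mean rate = 178.7 mm / 7860 years ≈ 0.023 mm/year.
Specimen B: 750.9 mm / 0.023 mm per year = 32647.83 years; at 3 years per lamina that is 32647.83 / 3 ≈ 10883 laminae.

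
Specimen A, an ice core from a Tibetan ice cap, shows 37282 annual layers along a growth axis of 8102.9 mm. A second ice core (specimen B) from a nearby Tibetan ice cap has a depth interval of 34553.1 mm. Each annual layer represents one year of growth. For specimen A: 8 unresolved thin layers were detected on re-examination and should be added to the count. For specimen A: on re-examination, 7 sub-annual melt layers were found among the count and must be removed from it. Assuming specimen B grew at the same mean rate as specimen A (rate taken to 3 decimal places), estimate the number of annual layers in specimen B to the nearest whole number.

159231 annual layers

Specimen A: after corrections the count is 37282 − 7 + 8 = 37283 annual layers.
A: Mean rate = 8102.9 mm / 37283 years ≈ 0.217 mm/year.
B spans 34553.1 / 0.217 = 159230.88 years ≈ 159231 annual layers.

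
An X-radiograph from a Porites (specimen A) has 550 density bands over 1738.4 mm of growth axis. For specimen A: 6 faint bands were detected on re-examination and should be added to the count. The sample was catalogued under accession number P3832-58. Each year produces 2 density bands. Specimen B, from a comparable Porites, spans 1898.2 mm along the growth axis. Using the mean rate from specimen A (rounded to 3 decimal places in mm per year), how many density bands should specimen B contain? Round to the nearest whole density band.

Specimen A: correcting the raw count gives 550 + 6 = 556 true density bands.
Specimen A: dividing by 2 density bands per year: 556 / 2 = 278 years.
A: 1738.4 mm over 278 years gives 1738.4 / 278 ≈ 6.253 mm per year.
For B, 1898.2 / 6.253 = 303.57 years; at 2 density bands per year that is 303.57 × 2 ≈ 607 density bands.

607 density bands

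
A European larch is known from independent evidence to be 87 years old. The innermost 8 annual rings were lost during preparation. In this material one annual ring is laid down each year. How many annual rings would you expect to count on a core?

One annual ring per year gives 87 annual rings over 87 years.
87 − 8 missed = 79 annual rings expected in the prepared section.

79 annual rings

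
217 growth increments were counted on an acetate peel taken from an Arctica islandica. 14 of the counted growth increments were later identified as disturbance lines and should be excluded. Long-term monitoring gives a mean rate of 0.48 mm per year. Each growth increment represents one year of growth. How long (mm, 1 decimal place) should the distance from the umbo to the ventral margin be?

97.4 mm

After corrections the count is 217 − 14 = 203 growth increments.
Length ≈ 0.48 × 203 = 97.4 mm.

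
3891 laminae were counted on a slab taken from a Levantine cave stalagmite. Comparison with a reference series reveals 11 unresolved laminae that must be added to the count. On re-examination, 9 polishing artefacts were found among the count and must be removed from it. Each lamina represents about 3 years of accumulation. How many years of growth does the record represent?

After corrections the count is 3891 − 9 + 11 = 3893 laminae.
Multiplying by 3 years per lamina: 3893 × 3 = 11679 years.

11679 years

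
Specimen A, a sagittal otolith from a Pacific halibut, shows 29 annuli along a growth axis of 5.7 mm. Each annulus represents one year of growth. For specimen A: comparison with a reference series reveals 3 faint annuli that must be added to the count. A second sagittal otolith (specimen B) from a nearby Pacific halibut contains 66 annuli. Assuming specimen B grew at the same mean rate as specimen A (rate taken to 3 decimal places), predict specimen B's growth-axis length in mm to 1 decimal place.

11.7 mm

Specimen A: correcting the raw count gives 29 + 3 = 32 true annuli.
A: Mean rate = 5.7 mm / 32 years ≈ 0.178 mm/yr.
Length of B = 0.178 × 66 = 11.7 mm.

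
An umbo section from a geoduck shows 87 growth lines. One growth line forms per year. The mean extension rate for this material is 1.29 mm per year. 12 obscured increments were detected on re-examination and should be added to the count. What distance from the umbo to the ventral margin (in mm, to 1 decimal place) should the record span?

127.7 mm

After corrections the count is 87 + 12 = 99 growth lines.
99 years at 1.29 mm/year gives 1.29 × 99 = 127.7 mm.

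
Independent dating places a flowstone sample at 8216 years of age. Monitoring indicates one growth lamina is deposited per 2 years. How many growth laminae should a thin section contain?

Expected growth laminae: 8216 / 2 = 4108.
So 4108 growth laminae should be present.

4108 growth laminae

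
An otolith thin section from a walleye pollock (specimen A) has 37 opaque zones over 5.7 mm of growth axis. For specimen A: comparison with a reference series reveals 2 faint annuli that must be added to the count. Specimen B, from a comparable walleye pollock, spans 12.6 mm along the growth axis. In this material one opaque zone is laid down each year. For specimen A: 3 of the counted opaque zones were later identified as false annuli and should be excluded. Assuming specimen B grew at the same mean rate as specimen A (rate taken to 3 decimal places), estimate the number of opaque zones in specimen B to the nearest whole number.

80 opaque zones

Specimen A: after corrections the count is 37 − 3 + 2 = 36 opaque zones.
A: Mean rate = 5.7 mm / 36 years ≈ 0.158 mm per year.
For B, 12.6 / 0.158 = 79.75 years ≈ 80 opaque zones.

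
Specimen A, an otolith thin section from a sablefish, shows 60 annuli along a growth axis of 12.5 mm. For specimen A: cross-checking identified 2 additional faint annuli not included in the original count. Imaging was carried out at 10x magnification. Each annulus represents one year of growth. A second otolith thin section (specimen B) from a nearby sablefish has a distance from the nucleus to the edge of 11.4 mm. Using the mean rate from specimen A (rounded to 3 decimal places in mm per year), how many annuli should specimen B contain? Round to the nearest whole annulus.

56 annuli

Specimen A: adjusted count: 60 + 2 = 62 annuli.
A: 12.5 mm over 62 years gives 12.5 / 62 ≈ 0.202 mm/yr.
Specimen B: 11.4 mm / 0.202 mm per year = 56.44 years ≈ 56 annuli.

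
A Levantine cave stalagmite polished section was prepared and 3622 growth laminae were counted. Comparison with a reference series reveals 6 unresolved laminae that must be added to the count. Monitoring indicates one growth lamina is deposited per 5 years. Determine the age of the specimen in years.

Adjusted count: 3622 + 6 = 3628 growth laminae.
At 5 years per growth lamina, 3628 × 5 = 18140 years.

18140 yr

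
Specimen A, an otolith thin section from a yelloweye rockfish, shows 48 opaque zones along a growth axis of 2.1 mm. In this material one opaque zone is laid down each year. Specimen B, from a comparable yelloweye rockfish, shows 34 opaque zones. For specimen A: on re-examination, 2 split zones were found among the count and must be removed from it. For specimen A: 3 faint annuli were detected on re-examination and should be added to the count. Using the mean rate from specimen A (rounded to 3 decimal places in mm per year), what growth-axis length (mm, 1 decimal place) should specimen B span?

Specimen A: after corrections the count is 48 − 2 + 3 = 49 opaque zones.
A: Mean rate = 2.1 mm / 49 years ≈ 0.043 mm/yr.
Length of B = 0.043 × 34 = 1.5 mm.

1.5 mm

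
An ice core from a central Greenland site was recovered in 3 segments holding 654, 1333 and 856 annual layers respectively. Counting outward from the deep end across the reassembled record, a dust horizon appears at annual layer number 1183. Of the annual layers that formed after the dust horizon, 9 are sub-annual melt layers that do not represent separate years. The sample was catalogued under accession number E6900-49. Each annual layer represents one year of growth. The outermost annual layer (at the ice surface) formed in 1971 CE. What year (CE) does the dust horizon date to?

320 CE

Total annual layers = 654 + 1333 + 856 = 2843.
Between annual layer 1183 and the ice surface there are 2843 − 1183 = 1660 annual layers.
Excluding 9 false annual layers: 1660 − 9 = 1651.
Counting back 1651 years from 1971 CE places the dust horizon in 1971 − 1651 = 320 CE.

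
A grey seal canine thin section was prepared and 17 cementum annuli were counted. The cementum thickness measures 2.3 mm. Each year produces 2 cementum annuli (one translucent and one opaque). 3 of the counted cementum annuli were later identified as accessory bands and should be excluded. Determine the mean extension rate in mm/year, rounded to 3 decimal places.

0.329 mm/year

Adjusted count: 17 − 3 = 14 cementum annuli.
Dividing by 2 cementum annuli per year: 14 / 2 = 7 years.
Extension rate ≈ 2.3 / 7 = 0.329 mm/year.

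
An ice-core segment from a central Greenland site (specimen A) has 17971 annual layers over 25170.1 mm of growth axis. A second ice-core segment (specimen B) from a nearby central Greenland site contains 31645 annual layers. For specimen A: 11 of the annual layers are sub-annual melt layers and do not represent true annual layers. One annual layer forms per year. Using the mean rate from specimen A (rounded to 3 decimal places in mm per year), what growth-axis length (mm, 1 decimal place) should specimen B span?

Specimen A: adjusted count: 17971 − 11 = 17960 annual layers.
A: Mean rate = 25170.1 mm / 17960 years ≈ 1.401 mm/yr.
B's length ≈ 1.401 × 31645 = 44334.6 mm.

44334.6 mm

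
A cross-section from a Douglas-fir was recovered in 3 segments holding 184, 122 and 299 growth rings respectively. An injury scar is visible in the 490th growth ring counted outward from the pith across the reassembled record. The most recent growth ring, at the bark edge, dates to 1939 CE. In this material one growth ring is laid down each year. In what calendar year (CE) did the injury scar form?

1824 CE

Total growth rings = 184 + 122 + 299 = 605.
The injury scar sits at growth ring 490 from the pith, so 605 − 490 = 115 growth rings formed after it.
The growth ring at the bark edge is 1939 CE, so the injury scar dates to 1939 − 115 = 1824 CE.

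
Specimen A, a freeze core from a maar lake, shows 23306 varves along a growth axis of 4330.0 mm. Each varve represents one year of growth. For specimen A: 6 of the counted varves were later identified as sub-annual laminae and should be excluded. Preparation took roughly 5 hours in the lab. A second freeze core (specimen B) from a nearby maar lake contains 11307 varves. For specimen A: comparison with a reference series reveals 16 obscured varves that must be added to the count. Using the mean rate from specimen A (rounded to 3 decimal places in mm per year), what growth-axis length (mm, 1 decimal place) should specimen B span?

2103.1 mm

Specimen A: correcting the raw count gives 23306 − 6 + 16 = 23316 true varves.
A: Extension rate ≈ 4330.0 / 23316 = 0.186 mm/yr.
For B, 0.186 mm/year × 11307 years = 2103.1 mm.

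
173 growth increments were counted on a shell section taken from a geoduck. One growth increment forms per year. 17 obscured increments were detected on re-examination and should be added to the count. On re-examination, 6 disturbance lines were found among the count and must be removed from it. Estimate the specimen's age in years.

184 years

After corrections the count is 173 − 6 + 17 = 184 growth increments.
With a one-to-one growth increment periodicity this is 184 years.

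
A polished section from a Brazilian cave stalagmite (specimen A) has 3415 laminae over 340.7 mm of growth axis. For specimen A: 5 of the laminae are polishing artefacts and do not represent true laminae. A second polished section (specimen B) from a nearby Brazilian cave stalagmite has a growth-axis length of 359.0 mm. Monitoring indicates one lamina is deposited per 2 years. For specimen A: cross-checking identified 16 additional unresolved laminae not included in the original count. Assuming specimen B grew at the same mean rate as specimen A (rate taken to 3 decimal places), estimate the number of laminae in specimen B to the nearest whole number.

3590 laminae

Specimen A: true lamina count = 3415 − 5 + 16 = 3426.
Specimen A: 3426 laminae at 2 years each span 3426 × 2 = 6852 years.
A: 340.7 mm over 6852 years gives 340.7 / 6852 ≈ 0.050 mm/year.
For B, 359.0 / 0.050 = 7180.00 years; at 2 years per lamina that is 7180.00 / 2 ≈ 3590 laminae.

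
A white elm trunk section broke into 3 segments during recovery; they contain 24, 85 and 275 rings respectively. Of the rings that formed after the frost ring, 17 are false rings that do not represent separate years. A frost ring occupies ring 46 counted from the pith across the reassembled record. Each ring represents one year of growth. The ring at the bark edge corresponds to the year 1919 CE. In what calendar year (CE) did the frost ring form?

Total rings = 24 + 85 + 275 = 384.
Between ring 46 and the bark edge there are 384 − 46 = 338 rings.
338 − 17 false = 321 true rings after the frost ring.
Counting back 321 years from 1919 CE places the frost ring in 1919 − 321 = 1598 CE.

1598 CE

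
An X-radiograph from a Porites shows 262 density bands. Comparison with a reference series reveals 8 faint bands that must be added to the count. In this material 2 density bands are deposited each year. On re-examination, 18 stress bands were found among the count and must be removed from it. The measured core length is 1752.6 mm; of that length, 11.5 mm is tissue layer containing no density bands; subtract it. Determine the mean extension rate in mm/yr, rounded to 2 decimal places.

Adjusted count: 262 − 18 + 8 = 252 density bands.
With 2 density bands per year, 252 / 2 = 126 years.
Removing the 11.5 mm offcut leaves 1752.6 − 11.5 = 1741.1 mm.
Extension rate ≈ 1741.1 / 126 = 13.82 mm/yr.

13.82 mm/yr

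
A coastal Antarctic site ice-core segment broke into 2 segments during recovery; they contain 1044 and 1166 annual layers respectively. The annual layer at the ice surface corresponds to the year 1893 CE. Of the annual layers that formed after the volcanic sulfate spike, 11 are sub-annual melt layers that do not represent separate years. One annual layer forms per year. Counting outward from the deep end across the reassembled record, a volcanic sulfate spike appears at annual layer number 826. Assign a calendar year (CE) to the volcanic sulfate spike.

520 CE

Total annual layers = 1044 + 1166 = 2210.
2210 − 826 = 1384 annual layers lie beyond the volcanic sulfate spike toward the ice surface.
Removing the 11 false annual layers leaves 1384 − 11 = 1373 true annual layers beyond the volcanic sulfate spike.
Counting back 1373 years from 1893 CE places the volcanic sulfate spike in 1893 − 1373 = 520 CE.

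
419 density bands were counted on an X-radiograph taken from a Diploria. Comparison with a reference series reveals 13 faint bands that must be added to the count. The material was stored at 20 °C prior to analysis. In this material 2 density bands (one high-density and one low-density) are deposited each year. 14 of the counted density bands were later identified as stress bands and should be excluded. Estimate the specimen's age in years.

After corrections the count is 419 − 14 + 13 = 418 density bands.
418 density bands at 2 per year is 418 / 2 = 209 years.

209 yr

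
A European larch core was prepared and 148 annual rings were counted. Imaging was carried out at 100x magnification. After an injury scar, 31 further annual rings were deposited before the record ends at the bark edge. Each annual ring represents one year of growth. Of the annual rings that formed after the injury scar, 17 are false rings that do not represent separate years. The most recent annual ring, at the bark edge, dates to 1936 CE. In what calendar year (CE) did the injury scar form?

31 annual rings formed after the injury scar.
Removing the 17 false annual rings leaves 31 − 17 = 14 true annual rings beyond the injury scar.
1936 − 14 = 1922 CE.

1922 CE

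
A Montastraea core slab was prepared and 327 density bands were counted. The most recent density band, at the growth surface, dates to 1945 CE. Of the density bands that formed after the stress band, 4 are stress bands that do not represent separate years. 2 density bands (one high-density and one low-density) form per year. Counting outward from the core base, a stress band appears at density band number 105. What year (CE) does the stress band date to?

1836 CE

Between density band 105 and the growth surface there are 327 − 105 = 222 density bands.
Excluding 4 false density bands: 222 − 4 = 218.
Dividing by 2 density bands per year: 218 / 2 = 109 years.
1945 − 109 = 1836 CE.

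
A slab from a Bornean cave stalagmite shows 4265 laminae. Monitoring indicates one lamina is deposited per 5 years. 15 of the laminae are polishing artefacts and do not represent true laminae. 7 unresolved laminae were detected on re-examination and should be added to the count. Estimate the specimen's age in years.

21285 years

True lamina count = 4265 − 15 + 7 = 4257.
At 5 years per lamina, 4257 × 5 = 21285 years.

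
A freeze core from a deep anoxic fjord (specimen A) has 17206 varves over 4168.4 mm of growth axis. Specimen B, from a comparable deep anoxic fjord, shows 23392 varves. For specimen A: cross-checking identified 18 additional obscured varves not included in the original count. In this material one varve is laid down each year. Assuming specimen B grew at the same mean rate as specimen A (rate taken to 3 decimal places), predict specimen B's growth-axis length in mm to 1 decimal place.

Specimen A: adjusted count: 17206 + 18 = 17224 varves.
A: Extension rate ≈ 4168.4 / 17224 = 0.242 mm per year.
Length of B = 0.242 × 23392 = 5660.9 mm.

5660.9 mm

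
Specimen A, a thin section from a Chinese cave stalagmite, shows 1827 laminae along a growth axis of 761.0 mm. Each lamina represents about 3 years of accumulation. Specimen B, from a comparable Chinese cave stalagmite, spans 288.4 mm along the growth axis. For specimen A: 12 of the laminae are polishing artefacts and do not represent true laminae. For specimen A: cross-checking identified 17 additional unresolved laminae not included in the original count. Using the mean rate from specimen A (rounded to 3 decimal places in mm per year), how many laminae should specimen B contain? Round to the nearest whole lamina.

697 laminae

Specimen A: adjusted count: 1827 − 12 + 17 = 1832 laminae.
Specimen A: at 3 years per lamina, 1832 × 3 = 5496 years.
A: 761.0 mm over 5496 years gives 761.0 / 5496 ≈ 0.138 mm per year.
Specimen B: 288.4 mm / 0.138 mm per year = 2089.86 years; at 3 years per lamina that is 2089.86 / 3 ≈ 697 laminae.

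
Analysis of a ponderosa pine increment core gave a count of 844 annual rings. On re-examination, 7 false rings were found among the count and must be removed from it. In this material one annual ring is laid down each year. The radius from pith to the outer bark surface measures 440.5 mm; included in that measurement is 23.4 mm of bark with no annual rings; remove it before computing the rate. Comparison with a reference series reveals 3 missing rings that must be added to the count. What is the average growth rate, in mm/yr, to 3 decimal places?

0.497 mm/yr

Adjusted count: 844 − 7 + 3 = 840 annual rings.
Net length = 440.5 − 23.4 = 417.1 mm.
417.1 mm over 840 years gives 417.1 / 840 ≈ 0.497 mm/yr.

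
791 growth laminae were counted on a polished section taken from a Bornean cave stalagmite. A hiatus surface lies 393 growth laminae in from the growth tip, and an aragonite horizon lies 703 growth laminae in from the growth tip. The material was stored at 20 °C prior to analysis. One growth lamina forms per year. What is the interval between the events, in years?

310 years

Separation: 703 − 393 = 310 growth laminae.
That is 310 years at one growth lamina per year.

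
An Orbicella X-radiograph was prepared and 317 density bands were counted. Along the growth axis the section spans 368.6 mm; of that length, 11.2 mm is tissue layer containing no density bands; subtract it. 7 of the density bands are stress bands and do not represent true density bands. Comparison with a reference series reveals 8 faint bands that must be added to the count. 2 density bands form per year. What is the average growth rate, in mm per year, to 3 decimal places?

2.248 mm per year

True density band count = 317 − 7 + 8 = 318.
With 2 density bands per year, 318 / 2 = 159 years.
Removing the 11.2 mm offcut leaves 368.6 − 11.2 = 357.4 mm.
357.4 mm over 159 years gives 357.4 / 159 ≈ 2.248 mm per year.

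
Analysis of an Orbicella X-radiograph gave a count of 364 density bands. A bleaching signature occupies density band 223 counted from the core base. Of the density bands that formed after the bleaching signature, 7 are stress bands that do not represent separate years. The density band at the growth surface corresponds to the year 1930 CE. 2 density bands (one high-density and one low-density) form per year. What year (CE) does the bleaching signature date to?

The bleaching signature sits at density band 223 from the core base, so 364 − 223 = 141 density bands formed after it.
141 − 7 false = 134 true density bands after the bleaching signature.
With 2 density bands per year, 134 / 2 = 67 years.
The density band at the growth surface is 1930 CE, so the bleaching signature dates to 1930 − 67 = 1863 CE.

1863 CE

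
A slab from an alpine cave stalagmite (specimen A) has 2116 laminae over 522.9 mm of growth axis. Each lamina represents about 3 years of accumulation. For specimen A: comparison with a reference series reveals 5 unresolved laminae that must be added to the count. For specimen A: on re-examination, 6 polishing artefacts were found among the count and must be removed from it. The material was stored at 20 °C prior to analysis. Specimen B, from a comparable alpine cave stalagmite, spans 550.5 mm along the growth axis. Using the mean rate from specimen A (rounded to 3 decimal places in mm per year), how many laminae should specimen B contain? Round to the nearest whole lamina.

2238 laminae

Specimen A: adjusted count: 2116 − 6 + 5 = 2115 laminae.
Specimen A: at 3 years per lamina, 2115 × 3 = 6345 years.
A: Mean rate = 522.9 mm / 6345 years ≈ 0.082 mm/year.
B spans 550.5 / 0.082 = 6713.41 years; at 3 years per lamina that is 6713.41 / 3 ≈ 2238 laminae.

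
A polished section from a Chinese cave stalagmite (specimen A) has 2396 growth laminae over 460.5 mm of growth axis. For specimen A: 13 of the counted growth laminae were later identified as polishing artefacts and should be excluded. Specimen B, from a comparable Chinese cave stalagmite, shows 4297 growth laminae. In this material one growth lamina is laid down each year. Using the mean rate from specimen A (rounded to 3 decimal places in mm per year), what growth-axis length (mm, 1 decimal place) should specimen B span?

829.3 mm

Specimen A: true growth lamina count = 2396 − 13 = 2383.
A: 460.5 mm over 2383 years gives 460.5 / 2383 ≈ 0.193 mm/year.
B's length ≈ 0.193 × 4297 = 829.3 mm.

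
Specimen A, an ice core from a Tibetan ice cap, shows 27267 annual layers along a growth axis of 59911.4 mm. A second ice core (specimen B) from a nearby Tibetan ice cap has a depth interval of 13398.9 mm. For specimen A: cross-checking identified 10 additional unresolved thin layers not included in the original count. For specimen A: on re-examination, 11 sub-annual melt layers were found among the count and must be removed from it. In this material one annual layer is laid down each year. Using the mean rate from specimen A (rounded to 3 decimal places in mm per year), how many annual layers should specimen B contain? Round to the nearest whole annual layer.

Specimen A: adjusted count: 27267 − 11 + 10 = 27266 annual layers.
A: 59911.4 mm over 27266 years gives 59911.4 / 27266 ≈ 2.197 mm per year.
B spans 13398.9 / 2.197 = 6098.73 years ≈ 6099 annual layers.

6099 annual layers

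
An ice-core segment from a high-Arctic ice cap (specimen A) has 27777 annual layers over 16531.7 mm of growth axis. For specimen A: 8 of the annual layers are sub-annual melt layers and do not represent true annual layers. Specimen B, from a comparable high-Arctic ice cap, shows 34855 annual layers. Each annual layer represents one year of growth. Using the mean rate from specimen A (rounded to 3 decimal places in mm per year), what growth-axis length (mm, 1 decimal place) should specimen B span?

Specimen A: after corrections the count is 27777 − 8 = 27769 annual layers.
A: 16531.7 mm over 27769 years gives 16531.7 / 27769 ≈ 0.595 mm/year.
For B, 0.595 mm/year × 34855 years = 20738.7 mm.

20738.7 mm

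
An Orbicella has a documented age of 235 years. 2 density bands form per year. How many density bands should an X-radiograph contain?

With 2 density bands per year, 235 years would produce 235 × 2 = 470 density bands.
So 470 density bands should be present.

470 density bands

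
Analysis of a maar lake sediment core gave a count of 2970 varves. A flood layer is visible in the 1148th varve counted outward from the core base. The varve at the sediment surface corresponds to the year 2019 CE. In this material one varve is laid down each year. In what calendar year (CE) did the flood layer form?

The flood layer sits at varve 1148 from the core base, so 2970 − 1148 = 1822 varves formed after it.
Counting back 1822 years from 2019 CE places the flood layer in 2019 − 1822 = 197 CE.

197 CE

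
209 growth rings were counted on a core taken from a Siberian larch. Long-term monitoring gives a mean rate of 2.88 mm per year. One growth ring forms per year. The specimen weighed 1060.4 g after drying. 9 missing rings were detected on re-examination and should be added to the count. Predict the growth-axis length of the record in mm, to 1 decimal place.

Correcting the raw count gives 209 + 9 = 218 true growth rings.
Predicted length = 2.88 mm/year × 218 years = 627.8 mm.

627.8 mm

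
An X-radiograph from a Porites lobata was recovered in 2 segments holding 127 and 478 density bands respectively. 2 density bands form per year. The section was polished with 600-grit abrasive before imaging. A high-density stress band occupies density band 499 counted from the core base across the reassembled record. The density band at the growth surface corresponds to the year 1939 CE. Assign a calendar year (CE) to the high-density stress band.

Total density bands = 127 + 478 = 605.
The high-density stress band sits at density band 499 from the core base, so 605 − 499 = 106 density bands formed after it.
106 density bands at 2 per year is 106 / 2 = 53 years.
1939 − 53 = 1886 CE.

1886 CE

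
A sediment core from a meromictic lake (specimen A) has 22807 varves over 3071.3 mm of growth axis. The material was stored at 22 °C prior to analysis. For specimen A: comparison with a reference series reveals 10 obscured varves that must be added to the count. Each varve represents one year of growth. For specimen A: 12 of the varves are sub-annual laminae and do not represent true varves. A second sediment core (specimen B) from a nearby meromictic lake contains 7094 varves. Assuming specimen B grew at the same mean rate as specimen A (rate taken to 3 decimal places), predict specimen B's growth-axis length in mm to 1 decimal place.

957.7 mm

Specimen A: true varve count = 22807 − 12 + 10 = 22805.
A: Mean rate = 3071.3 mm / 22805 years ≈ 0.135 mm/yr.
B's length ≈ 0.135 × 7094 = 957.7 mm.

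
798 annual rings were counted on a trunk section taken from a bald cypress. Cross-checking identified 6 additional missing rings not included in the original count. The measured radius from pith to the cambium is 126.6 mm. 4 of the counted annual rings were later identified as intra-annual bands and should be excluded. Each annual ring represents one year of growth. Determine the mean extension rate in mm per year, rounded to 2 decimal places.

Adjusted count: 798 − 4 + 6 = 800 annual rings.
Extension rate ≈ 126.6 / 800 = 0.16 mm per year.

0.16 mm per year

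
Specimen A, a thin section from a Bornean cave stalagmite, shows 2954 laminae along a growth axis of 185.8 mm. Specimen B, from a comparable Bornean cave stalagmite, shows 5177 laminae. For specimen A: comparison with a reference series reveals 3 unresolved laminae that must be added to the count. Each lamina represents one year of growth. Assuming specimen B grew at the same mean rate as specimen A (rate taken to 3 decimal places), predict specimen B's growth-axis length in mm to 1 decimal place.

326.2 mm

Specimen A: adjusted count: 2954 + 3 = 2957 laminae.
A: Extension rate ≈ 185.8 / 2957 = 0.063 mm/yr.
B's length ≈ 0.063 × 5177 = 326.2 mm.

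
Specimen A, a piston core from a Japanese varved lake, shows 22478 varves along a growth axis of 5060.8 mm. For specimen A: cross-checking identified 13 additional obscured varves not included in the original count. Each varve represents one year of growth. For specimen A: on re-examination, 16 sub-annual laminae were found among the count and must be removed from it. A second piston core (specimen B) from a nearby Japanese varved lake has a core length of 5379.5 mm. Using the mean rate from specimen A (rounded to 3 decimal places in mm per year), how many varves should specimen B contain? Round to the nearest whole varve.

23909 varves

Specimen A: after corrections the count is 22478 − 16 + 13 = 22475 varves.
A: Extension rate ≈ 5060.8 / 22475 = 0.225 mm/year.
Specimen B: 5379.5 mm / 0.225 mm per year = 23908.89 years ≈ 23909 varves.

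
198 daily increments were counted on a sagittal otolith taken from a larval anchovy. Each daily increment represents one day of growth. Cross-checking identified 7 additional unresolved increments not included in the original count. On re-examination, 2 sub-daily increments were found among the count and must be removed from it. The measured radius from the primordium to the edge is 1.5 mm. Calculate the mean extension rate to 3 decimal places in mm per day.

0.007 mm per day

True daily increment count = 198 − 2 + 7 = 203.
Mean rate = 1.5 mm / 203 days ≈ 0.007 mm per day.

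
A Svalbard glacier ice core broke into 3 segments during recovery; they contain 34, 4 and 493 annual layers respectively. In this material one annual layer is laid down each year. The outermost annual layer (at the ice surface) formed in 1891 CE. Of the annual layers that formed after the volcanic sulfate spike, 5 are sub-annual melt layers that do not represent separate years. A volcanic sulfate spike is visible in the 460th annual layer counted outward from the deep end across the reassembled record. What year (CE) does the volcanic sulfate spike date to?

1825 CE

Total annual layers = 34 + 4 + 493 = 531.
531 − 460 = 71 annual layers lie beyond the volcanic sulfate spike toward the ice surface.
Excluding 5 false annual layers: 71 − 5 = 66.
Counting back 66 years from 1891 CE places the volcanic sulfate spike in 1891 − 66 = 1825 CE.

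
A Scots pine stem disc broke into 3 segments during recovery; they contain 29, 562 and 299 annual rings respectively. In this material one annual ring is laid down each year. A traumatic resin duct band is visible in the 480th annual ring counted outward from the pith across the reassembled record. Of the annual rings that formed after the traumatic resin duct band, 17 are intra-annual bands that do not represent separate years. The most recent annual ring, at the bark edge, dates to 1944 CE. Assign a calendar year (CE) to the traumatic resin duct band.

Total annual rings = 29 + 562 + 299 = 890.
890 − 480 = 410 annual rings lie beyond the traumatic resin duct band toward the bark edge.
Excluding 17 false annual rings: 410 − 17 = 393.
Counting back 393 years from 1944 CE places the traumatic resin duct band in 1944 − 393 = 1551 CE.

1551 CE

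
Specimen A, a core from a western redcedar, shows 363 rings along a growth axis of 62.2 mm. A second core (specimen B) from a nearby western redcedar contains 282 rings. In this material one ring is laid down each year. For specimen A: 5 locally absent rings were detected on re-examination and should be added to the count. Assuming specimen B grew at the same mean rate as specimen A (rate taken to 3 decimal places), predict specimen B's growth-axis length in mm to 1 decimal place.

Specimen A: true ring count = 363 + 5 = 368.
A: Mean rate = 62.2 mm / 368 years ≈ 0.169 mm/yr.
Length of B = 0.169 × 282 = 47.7 mm.

47.7 mm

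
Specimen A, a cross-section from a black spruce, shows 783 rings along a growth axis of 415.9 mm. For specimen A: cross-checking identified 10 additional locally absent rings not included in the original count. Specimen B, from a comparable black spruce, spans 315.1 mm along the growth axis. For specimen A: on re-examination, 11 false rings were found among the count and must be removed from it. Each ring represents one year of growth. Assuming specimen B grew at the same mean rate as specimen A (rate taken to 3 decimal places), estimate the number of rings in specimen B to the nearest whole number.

592 rings

Specimen A: true ring count = 783 − 11 + 10 = 782.
A: 415.9 mm over 782 years gives 415.9 / 782 ≈ 0.532 mm/yr.
For B, 315.1 / 0.532 = 592.29 years ≈ 592 rings.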